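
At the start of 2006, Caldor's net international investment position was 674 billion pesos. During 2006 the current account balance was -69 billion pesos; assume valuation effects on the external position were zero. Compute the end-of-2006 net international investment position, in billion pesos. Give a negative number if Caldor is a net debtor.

With no valuation effects, change in NIIP = current account = -69
End-of-year NIIP = 674 + (-69) = 605

605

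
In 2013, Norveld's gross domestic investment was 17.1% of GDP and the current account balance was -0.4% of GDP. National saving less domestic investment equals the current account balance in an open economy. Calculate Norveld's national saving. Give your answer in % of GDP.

S - I = CA (net lending to the rest of the world).
S = I + CA = 17.1 + (-0.4) = 16.7

16.7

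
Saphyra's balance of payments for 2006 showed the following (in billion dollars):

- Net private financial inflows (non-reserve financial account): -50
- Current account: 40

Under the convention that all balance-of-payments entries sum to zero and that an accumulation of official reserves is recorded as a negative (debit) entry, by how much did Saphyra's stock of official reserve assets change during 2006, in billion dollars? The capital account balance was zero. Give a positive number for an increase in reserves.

-10

Official reserve transactions balance = -(40 + (-50)) = 10
An accumulation of reserves is recorded as a debit (negative entry), so the change in the stock of reserves is the negative of that balance.
Change in official reserves = -(10) = -10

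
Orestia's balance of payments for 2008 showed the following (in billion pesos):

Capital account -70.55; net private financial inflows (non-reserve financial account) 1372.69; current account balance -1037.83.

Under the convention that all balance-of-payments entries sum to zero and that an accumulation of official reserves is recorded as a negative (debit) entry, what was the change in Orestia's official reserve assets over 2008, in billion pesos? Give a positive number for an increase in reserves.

264.31

Official reserve transactions balance = -((-1037.83) + (-70.55) + 1372.69) = -264.31
An accumulation of reserves is recorded as a debit (negative entry), so the change in the stock of reserves is the negative of that balance.
Change in official reserves = -(-264.31) = 264.31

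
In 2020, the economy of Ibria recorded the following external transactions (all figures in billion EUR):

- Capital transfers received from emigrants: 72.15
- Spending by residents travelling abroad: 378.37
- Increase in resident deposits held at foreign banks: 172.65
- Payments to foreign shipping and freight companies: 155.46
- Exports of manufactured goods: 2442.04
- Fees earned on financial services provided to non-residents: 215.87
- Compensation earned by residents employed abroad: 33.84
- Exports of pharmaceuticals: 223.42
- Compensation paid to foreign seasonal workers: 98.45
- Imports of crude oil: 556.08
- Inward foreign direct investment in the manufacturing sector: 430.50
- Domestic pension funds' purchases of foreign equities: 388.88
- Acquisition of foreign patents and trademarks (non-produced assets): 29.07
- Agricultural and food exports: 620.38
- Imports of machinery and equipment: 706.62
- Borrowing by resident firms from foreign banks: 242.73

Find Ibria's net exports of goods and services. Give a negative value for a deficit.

Goods: 620.38 + 223.42 - 706.62 - 556.08 + 2442.04 = 2023.14
Services: 215.87 - 155.46 - 378.37 = -317.96
Trade balance = 2023.14 + (-317.96) = 1705.18
(Excluded from the trade balance — capital account: capital transfers received from emigrants 72.15, acquisition of foreign patents and trademarks (non-produced assets) 29.07; financial account: increase in resident deposits held at foreign banks 172.65, inward foreign direct investment in the manufacturing sector 430.50, domestic pension funds' purchases of foreign equities 388.88, borrowing by resident firms from foreign banks 242.73; primary income: compensation earned by residents employed abroad 33.84, compensation paid to foreign seasonal workers 98.45.)

1705.18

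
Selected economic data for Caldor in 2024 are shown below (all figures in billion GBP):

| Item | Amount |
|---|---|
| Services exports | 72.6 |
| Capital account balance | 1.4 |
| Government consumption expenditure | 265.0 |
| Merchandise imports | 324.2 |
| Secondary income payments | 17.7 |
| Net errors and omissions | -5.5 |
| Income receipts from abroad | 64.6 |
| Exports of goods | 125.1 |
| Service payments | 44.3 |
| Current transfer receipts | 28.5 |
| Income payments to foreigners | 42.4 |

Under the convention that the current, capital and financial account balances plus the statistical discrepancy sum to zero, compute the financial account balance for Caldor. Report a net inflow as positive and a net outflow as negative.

Goods balance = 125.1 - 324.2 = -199.1
Services balance = 72.6 - 44.3 = 28.3
Trade balance (goods + services) = -199.1 + 28.3 = -170.8
Net primary income = 64.6 - 42.4 = 22.2
Net secondary income = 28.5 - 17.7 = 10.8
Current account = -170.8 + 22.2 + 10.8 = -137.8
Financial account = -(-137.8 + 1.4 + (-5.5)) = 141.9

141.9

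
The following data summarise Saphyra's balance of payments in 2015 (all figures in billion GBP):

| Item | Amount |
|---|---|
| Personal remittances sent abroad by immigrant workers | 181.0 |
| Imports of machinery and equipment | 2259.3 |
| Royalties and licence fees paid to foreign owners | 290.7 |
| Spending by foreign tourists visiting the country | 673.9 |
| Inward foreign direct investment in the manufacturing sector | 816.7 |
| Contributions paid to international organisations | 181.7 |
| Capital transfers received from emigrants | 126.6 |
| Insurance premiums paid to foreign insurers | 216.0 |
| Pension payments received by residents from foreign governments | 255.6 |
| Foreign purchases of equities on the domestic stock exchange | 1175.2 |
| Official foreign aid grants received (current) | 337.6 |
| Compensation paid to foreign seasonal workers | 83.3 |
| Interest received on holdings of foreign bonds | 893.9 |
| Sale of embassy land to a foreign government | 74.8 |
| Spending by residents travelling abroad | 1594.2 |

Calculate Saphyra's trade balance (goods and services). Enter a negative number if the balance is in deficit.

Goods: -2259.3
Services: -1594.2 + 673.9 - 290.7 - 216.0 = -1427.0
Trade balance = -2259.3 + (-1427.0) = -3686.3
(Excluded from the trade balance — secondary income: personal remittances sent abroad by immigrant workers 181.0, contributions paid to international organisations 181.7, pension payments received by residents from foreign governments 255.6, official foreign aid grants received (current) 337.6; financial account: inward foreign direct investment in the manufacturing sector 816.7, foreign purchases of equities on the domestic stock exchange 1175.2; capital account: capital transfers received from emigrants 126.6, sale of embassy land to a foreign government 74.8; primary income: compensation paid to foreign seasonal workers 83.3, interest received on holdings of foreign bonds 893.9.)

-3686.3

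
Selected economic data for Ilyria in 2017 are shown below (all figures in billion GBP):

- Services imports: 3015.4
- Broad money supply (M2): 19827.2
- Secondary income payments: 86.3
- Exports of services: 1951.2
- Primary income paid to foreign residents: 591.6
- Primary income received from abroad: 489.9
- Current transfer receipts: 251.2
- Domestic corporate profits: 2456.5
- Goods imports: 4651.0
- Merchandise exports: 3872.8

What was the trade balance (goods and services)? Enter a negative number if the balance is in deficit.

Goods balance = 3872.8 - 4651.0 = -778.2
Services balance = 1951.2 - 3015.4 = -1064.2
Trade balance (goods + services) = -778.2 + (-1064.2) = -1842.4

-1842.4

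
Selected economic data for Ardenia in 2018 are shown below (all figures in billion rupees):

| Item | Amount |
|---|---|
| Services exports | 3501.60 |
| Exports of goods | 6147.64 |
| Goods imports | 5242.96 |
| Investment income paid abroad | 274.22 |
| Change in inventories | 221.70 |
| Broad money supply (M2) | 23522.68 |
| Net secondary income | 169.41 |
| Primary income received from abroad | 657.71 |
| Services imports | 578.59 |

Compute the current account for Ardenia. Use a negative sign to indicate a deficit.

4380.59

Goods balance = 6147.64 - 5242.96 = 904.68
Services balance = 3501.60 - 578.59 = 2923.01
Trade balance (goods + services) = 904.68 + 2923.01 = 3827.69
Net primary income = 657.71 - 274.22 = 383.49
Net secondary income = 169.41
Current account = 3827.69 + 383.49 + 169.41 = 4380.59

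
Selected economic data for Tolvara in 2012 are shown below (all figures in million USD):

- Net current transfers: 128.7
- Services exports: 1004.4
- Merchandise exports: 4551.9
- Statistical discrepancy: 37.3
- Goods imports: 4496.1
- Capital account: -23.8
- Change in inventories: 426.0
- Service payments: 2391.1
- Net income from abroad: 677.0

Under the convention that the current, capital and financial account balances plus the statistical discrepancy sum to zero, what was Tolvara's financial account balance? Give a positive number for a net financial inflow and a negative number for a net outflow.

Goods balance = 4551.9 - 4496.1 = 55.8
Services balance = 1004.4 - 2391.1 = -1386.7
Trade balance (goods + services) = 55.8 + (-1386.7) = -1330.9
Net primary income = 677.0
Net secondary income = 128.7
Current account = -1330.9 + 677.0 + 128.7 = -525.2
Financial account = -(-525.2 + (-23.8) + 37.3) = 511.7

511.7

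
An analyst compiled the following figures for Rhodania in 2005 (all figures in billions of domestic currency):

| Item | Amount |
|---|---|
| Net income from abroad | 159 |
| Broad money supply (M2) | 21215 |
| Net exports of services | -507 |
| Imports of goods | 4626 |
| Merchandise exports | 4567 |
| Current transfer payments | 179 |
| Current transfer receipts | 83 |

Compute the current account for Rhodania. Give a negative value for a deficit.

-503

Goods balance = 4567 - 4626 = -59
Services balance = -507
Trade balance (goods + services) = -59 + (-507) = -566
Net primary income = 159
Net secondary income = 83 - 179 = -96
Current account = -566 + 159 + (-96) = -503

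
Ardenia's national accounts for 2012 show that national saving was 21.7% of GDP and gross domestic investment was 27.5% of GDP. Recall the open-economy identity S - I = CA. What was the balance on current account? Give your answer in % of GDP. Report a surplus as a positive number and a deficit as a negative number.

-5.8

S - I = CA (net lending to the rest of the world).
CA = S - I = 21.7 - 27.5 = -5.8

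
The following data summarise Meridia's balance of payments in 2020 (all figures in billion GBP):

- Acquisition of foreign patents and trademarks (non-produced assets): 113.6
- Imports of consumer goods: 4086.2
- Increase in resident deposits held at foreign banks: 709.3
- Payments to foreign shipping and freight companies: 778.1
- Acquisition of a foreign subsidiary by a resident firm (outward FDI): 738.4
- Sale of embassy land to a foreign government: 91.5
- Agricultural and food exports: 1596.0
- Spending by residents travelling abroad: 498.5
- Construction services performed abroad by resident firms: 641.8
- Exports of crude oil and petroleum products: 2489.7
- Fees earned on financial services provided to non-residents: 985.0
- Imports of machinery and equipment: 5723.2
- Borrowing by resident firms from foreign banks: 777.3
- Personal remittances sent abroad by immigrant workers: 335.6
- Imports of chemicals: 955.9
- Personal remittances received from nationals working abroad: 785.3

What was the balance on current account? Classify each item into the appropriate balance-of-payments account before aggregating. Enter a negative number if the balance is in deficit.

-5879.7

Goods: -5723.2 + 2489.7 - 955.9 - 4086.2 + 1596.0 = -6679.6
Services: 985.0 + 641.8 - 498.5 - 778.1 = 350.2
Secondary income: -335.6 + 785.3 = 449.7
Current account = (-6679.6) + 350.2 + 449.7 = -5879.7
(Excluded from the current account — capital account: acquisition of foreign patents and trademarks (non-produced assets) 113.6, sale of embassy land to a foreign government 91.5; financial account: increase in resident deposits held at foreign banks 709.3, acquisition of a foreign subsidiary by a resident firm (outward FDI) 738.4, borrowing by resident firms from foreign banks 777.3.)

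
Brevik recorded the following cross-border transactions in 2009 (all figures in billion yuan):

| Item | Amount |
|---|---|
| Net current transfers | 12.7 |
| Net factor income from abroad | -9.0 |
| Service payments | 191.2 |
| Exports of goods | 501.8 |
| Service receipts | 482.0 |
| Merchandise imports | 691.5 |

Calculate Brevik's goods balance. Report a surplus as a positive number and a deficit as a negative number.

Goods balance = 501.8 - 691.5 = -189.7

-189.7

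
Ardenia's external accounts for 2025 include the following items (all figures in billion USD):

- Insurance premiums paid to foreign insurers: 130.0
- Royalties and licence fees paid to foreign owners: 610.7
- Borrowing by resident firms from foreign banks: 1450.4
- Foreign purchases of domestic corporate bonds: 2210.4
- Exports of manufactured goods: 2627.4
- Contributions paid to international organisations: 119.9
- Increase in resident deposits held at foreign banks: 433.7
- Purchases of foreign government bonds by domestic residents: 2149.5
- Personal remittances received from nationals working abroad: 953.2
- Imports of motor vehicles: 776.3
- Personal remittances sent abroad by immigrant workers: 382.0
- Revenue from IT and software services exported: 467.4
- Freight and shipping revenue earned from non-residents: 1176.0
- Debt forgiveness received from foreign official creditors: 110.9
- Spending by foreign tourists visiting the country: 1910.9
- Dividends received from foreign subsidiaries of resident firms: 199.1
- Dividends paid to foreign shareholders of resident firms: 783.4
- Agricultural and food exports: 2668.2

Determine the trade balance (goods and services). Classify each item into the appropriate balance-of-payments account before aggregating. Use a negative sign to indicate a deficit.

Goods: -776.3 + 2668.2 + 2627.4 = 4519.3
Services: 1910.9 + 1176.0 - 130.0 + 467.4 - 610.7 = 2813.6
Trade balance = 4519.3 + 2813.6 = 7332.9
(Excluded from the trade balance — financial account: borrowing by resident firms from foreign banks 1450.4, foreign purchases of domestic corporate bonds 2210.4, increase in resident deposits held at foreign banks 433.7, purchases of foreign government bonds by domestic residents 2149.5; secondary income: contributions paid to international organisations 119.9, personal remittances received from nationals working abroad 953.2, personal remittances sent abroad by immigrant workers 382.0; capital account: debt forgiveness received from foreign official creditors 110.9; primary income: dividends received from foreign subsidiaries of resident firms 199.1, dividends paid to foreign shareholders of resident firms 783.4.)

7332.9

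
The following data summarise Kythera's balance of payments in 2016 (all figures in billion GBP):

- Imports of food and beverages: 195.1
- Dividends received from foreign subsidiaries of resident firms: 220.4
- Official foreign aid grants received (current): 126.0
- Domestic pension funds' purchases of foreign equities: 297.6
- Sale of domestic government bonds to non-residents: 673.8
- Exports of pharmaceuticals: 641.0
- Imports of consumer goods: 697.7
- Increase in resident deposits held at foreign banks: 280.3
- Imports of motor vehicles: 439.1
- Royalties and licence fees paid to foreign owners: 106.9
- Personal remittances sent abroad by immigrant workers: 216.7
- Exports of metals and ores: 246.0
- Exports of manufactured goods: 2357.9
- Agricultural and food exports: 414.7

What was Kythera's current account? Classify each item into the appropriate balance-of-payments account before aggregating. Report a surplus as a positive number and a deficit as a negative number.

Goods: 641.0 + 246.0 - 195.1 + 2357.9 - 439.1 + 414.7 - 697.7 = 2327.7
Services: -106.9
Primary income: 220.4
Secondary income: 126.0 - 216.7 = -90.7
Current account = 2327.7 + (-106.9) + 220.4 + (-90.7) = 2350.5
(Excluded from the current account — financial account: domestic pension funds' purchases of foreign equities 297.6, sale of domestic government bonds to non-residents 673.8, increase in resident deposits held at foreign banks 280.3.)

2350.5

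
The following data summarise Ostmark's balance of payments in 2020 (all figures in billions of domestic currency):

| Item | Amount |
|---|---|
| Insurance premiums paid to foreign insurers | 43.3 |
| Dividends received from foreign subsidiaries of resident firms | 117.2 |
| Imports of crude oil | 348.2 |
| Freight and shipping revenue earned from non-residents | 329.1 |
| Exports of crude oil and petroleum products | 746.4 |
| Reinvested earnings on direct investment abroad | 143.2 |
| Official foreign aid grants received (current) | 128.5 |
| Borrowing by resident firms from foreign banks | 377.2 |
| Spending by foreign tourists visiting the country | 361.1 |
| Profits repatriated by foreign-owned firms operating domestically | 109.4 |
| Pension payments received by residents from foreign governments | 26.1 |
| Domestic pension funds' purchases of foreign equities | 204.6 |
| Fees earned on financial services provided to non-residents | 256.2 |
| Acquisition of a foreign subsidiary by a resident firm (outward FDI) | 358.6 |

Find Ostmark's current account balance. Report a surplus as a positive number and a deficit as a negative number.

Goods: -348.2 + 746.4 = 398.2
Services: 361.1 + 329.1 + 256.2 - 43.3 = 903.1
Primary income: -109.4 + 143.2 + 117.2 = 151.0
Secondary income: 128.5 + 26.1 = 154.6
Current account = 398.2 + 903.1 + 151.0 + 154.6 = 1606.9
(Excluded from the current account — financial account: borrowing by resident firms from foreign banks 377.2, domestic pension funds' purchases of foreign equities 204.6, acquisition of a foreign subsidiary by a resident firm (outward FDI) 358.6.)

1606.9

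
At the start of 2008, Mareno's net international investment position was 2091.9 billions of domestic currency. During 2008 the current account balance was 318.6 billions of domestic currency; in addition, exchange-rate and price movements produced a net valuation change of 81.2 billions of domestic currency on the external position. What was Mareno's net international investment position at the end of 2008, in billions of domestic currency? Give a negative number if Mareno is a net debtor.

Change in NIIP = current account + net valuation change = 318.6 + 81.2 = 399.8
End-of-year NIIP = 2091.9 + 399.8 = 2491.7

2491.7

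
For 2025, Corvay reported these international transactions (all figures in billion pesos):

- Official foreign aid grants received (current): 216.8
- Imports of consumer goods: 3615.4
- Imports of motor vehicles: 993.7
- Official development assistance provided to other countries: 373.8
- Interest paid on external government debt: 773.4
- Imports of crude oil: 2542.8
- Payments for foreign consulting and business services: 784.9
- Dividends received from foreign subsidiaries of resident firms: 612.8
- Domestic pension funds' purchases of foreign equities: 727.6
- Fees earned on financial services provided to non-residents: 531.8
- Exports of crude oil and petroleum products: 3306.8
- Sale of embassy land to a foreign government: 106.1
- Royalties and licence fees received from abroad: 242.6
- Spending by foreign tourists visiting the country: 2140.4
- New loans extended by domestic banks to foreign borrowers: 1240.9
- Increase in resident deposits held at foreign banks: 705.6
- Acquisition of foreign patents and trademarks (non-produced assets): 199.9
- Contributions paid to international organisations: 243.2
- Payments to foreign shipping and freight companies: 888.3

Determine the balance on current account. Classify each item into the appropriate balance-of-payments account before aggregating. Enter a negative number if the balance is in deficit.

Goods: -993.7 - 2542.8 - 3615.4 + 3306.8 = -3845.1
Services: 242.6 - 888.3 + 2140.4 + 531.8 - 784.9 = 1241.6
Primary income: -773.4 + 612.8 = -160.6
Secondary income: -373.8 - 243.2 + 216.8 = -400.2
Current account = (-3845.1) + 1241.6 + (-160.6) + (-400.2) = -3164.3
(Excluded from the current account — financial account: domestic pension funds' purchases of foreign equities 727.6, new loans extended by domestic banks to foreign borrowers 1240.9, increase in resident deposits held at foreign banks 705.6; capital account: sale of embassy land to a foreign government 106.1, acquisition of foreign patents and trademarks (non-produced assets) 199.9.)

-3164.3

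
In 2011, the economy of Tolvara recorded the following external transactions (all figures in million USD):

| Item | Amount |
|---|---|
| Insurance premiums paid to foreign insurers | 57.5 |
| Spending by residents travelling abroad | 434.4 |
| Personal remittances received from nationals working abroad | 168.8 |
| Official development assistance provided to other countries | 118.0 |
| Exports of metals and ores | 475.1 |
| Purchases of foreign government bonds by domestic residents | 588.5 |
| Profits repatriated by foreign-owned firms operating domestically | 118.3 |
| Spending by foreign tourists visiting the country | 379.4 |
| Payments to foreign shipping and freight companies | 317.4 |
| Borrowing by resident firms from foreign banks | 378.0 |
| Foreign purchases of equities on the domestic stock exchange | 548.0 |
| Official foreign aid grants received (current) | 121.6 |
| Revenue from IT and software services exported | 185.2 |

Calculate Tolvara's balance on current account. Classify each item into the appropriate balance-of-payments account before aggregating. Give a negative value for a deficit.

284.5

Goods: 475.1
Services: 379.4 + 185.2 - 57.5 - 434.4 - 317.4 = -244.7
Primary income: -118.3
Secondary income: -118.0 + 168.8 + 121.6 = 172.4
Current account = 475.1 + (-244.7) + (-118.3) + 172.4 = 284.5
(Excluded from the current account — financial account: purchases of foreign government bonds by domestic residents 588.5, borrowing by resident firms from foreign banks 378.0, foreign purchases of equities on the domestic stock exchange 548.0.)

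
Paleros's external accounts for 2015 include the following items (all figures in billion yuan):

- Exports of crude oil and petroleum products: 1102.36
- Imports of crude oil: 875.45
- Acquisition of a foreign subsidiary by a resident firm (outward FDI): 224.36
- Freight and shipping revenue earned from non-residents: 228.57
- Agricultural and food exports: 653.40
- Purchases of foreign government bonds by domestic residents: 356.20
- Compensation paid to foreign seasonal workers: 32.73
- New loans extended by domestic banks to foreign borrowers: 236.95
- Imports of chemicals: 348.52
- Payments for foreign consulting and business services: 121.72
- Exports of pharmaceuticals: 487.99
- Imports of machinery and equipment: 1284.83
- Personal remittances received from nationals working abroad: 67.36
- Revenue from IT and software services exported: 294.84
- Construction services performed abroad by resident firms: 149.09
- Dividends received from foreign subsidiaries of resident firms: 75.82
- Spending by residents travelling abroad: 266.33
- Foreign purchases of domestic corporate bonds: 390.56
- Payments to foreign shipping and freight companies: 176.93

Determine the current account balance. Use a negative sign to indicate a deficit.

-47.08

Goods: 487.99 + 1102.36 + 653.40 - 875.45 - 348.52 - 1284.83 = -265.05
Services: 228.57 - 121.72 + 149.09 - 176.93 + 294.84 - 266.33 = 107.52
Primary income: -32.73 + 75.82 = 43.09
Secondary income: 67.36
Current account = (-265.05) + 107.52 + 43.09 + 67.36 = -47.08
(Excluded from the current account — financial account: acquisition of a foreign subsidiary by a resident firm (outward FDI) 224.36, purchases of foreign government bonds by domestic residents 356.20, new loans extended by domestic banks to foreign borrowers 236.95, foreign purchases of domestic corporate bonds 390.56.)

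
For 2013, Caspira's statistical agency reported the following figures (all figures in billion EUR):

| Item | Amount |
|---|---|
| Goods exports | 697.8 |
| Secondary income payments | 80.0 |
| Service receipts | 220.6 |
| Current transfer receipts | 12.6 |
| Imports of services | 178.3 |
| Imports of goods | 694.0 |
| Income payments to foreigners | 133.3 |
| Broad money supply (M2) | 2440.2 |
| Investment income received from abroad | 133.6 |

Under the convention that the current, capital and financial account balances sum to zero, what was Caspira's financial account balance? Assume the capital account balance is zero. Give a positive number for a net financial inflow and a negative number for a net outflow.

Goods balance = 697.8 - 694.0 = 3.8
Services balance = 220.6 - 178.3 = 42.3
Trade balance (goods + services) = 3.8 + 42.3 = 46.1
Net primary income = 133.6 - 133.3 = 0.3
Net secondary income = 12.6 - 80.0 = -67.4
Current account = 46.1 + 0.3 + (-67.4) = -21.0
Financial account = -(-21.0) = 21.0

21.0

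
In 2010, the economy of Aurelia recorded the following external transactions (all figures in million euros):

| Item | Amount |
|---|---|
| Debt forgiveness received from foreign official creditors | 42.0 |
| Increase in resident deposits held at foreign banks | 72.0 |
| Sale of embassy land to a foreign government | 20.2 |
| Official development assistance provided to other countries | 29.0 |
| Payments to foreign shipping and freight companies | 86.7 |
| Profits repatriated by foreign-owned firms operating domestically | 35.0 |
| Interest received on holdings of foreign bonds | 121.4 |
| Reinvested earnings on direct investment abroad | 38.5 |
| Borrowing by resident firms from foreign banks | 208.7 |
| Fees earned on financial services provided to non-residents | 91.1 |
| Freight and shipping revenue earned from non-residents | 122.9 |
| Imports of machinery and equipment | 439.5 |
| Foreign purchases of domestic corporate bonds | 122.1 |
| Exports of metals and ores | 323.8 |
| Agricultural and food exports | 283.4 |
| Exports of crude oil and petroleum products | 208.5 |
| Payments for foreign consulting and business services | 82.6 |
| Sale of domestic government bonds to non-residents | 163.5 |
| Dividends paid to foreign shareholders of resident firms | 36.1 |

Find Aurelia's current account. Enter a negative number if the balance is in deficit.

480.7

Goods: 208.5 + 283.4 + 323.8 - 439.5 = 376.2
Services: -86.7 + 91.1 - 82.6 + 122.9 = 44.7
Primary income: 121.4 - 36.1 + 38.5 - 35.0 = 88.8
Secondary income: -29.0
Current account = 376.2 + 44.7 + 88.8 + (-29.0) = 480.7
(Excluded from the current account — capital account: debt forgiveness received from foreign official creditors 42.0, sale of embassy land to a foreign government 20.2; financial account: increase in resident deposits held at foreign banks 72.0, borrowing by resident firms from foreign banks 208.7, foreign purchases of domestic corporate bonds 122.1, sale of domestic government bonds to non-residents 163.5.)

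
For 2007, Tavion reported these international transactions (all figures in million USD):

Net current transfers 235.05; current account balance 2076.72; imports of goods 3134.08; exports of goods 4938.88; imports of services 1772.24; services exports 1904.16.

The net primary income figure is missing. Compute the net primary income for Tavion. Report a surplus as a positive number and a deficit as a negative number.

Current account = goods balance + services balance + net primary income + net secondary income
Sum of the known components = 2171.77
Net primary income = CA - (known components) = 2076.72 - 2171.77 = -95.05

-95.05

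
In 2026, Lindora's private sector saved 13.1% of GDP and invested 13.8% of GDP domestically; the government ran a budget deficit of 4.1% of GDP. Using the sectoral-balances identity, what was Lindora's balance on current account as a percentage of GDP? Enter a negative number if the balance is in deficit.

By the sectoral-balances identity, CA = (S_private - I) + (T - G).
Private balance = 13.1 - 13.8 = -0.7
Government balance (T - G) = -4.1
CA = -0.7 + (-4.1) = -4.8

-4.8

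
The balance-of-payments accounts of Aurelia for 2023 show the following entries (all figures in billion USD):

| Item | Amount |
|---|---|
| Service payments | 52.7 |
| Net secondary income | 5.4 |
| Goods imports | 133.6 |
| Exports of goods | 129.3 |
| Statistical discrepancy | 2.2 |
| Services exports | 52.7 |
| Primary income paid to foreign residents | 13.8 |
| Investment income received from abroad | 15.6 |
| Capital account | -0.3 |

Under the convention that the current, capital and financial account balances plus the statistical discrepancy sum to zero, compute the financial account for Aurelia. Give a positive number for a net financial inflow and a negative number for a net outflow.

-4.8

Goods balance = 129.3 - 133.6 = -4.3
Services balance = 52.7 - 52.7 = 0.0
Trade balance (goods + services) = -4.3 + 0.0 = -4.3
Net primary income = 15.6 - 13.8 = 1.8
Net secondary income = 5.4
Current account = -4.3 + 1.8 + 5.4 = 2.9
Financial account = -(2.9 + (-0.3) + 2.2) = -4.8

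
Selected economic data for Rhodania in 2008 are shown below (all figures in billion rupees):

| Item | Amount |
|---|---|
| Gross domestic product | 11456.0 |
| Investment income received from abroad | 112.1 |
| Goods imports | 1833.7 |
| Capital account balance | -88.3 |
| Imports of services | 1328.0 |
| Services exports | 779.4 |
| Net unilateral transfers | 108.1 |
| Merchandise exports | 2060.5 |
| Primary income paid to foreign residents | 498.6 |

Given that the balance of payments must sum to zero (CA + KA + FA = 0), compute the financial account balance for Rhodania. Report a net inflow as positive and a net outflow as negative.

Goods balance = 2060.5 - 1833.7 = 226.8
Services balance = 779.4 - 1328.0 = -548.6
Trade balance (goods + services) = 226.8 + (-548.6) = -321.8
Net primary income = 112.1 - 498.6 = -386.5
Net secondary income = 108.1
Current account = -321.8 + (-386.5) + 108.1 = -600.2
Financial account = -(-600.2 + (-88.3)) = 688.5

688.5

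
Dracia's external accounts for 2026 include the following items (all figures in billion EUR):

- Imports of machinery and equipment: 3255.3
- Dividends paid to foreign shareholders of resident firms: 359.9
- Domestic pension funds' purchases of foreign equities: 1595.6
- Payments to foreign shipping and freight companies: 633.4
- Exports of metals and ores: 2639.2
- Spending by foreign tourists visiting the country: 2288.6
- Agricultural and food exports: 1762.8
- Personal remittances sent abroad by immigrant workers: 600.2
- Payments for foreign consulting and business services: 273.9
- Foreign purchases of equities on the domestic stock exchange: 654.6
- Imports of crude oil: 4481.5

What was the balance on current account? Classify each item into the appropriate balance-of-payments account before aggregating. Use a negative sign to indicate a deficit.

-2913.6

Goods: -3255.3 + 2639.2 + 1762.8 - 4481.5 = -3334.8
Services: 2288.6 - 633.4 - 273.9 = 1381.3
Primary income: -359.9
Secondary income: -600.2
Current account = (-3334.8) + 1381.3 + (-359.9) + (-600.2) = -2913.6
(Excluded from the current account — financial account: domestic pension funds' purchases of foreign equities 1595.6, foreign purchases of equities on the domestic stock exchange 654.6.)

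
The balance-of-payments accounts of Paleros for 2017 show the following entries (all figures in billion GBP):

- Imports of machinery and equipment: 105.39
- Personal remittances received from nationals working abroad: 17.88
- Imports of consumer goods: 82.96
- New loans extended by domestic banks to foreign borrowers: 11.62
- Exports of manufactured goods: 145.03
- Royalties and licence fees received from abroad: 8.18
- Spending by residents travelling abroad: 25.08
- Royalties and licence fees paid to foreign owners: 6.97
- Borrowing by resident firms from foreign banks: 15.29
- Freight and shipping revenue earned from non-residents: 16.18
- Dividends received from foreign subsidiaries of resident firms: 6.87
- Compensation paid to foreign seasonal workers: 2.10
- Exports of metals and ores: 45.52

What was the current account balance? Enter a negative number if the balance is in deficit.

Goods: 45.52 - 105.39 + 145.03 - 82.96 = 2.20
Services: -25.08 + 8.18 + 16.18 - 6.97 = -7.69
Primary income: -2.10 + 6.87 = 4.77
Secondary income: 17.88
Current account = 2.20 + (-7.69) + 4.77 + 17.88 = 17.16
(Excluded from the current account — financial account: new loans extended by domestic banks to foreign borrowers 11.62, borrowing by resident firms from foreign banks 15.29.)

17.16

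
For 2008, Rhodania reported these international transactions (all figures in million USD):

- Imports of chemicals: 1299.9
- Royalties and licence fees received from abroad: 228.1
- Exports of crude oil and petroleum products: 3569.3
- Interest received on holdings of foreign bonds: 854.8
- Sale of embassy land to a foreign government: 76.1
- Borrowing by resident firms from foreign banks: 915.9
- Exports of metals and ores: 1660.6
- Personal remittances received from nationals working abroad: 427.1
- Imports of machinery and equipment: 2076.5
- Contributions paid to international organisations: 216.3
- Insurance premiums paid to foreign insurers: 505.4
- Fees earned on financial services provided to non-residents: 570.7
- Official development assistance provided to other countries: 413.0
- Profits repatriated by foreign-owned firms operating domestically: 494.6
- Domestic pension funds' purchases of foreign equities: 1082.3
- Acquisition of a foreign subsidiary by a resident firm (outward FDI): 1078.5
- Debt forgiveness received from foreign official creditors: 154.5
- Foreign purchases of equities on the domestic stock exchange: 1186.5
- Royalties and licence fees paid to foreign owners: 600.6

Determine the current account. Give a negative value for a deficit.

1704.3

Goods: -2076.5 + 3569.3 + 1660.6 - 1299.9 = 1853.5
Services: -600.6 + 570.7 - 505.4 + 228.1 = -307.2
Primary income: -494.6 + 854.8 = 360.2
Secondary income: 427.1 - 413.0 - 216.3 = -202.2
Current account = 1853.5 + (-307.2) + 360.2 + (-202.2) = 1704.3
(Excluded from the current account — capital account: sale of embassy land to a foreign government 76.1, debt forgiveness received from foreign official creditors 154.5; financial account: borrowing by resident firms from foreign banks 915.9, domestic pension funds' purchases of foreign equities 1082.3, acquisition of a foreign subsidiary by a resident firm (outward FDI) 1078.5, foreign purchases of equities on the domestic stock exchange 1186.5.)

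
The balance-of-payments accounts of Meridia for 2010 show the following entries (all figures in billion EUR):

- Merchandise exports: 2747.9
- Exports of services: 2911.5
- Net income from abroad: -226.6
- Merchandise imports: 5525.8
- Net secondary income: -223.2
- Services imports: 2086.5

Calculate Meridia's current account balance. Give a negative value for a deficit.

Goods balance = 2747.9 - 5525.8 = -2777.9
Services balance = 2911.5 - 2086.5 = 825.0
Trade balance (goods + services) = -2777.9 + 825.0 = -1952.9
Net primary income = -226.6
Net secondary income = -223.2
Current account = -1952.9 + (-226.6) + (-223.2) = -2402.7

-2402.7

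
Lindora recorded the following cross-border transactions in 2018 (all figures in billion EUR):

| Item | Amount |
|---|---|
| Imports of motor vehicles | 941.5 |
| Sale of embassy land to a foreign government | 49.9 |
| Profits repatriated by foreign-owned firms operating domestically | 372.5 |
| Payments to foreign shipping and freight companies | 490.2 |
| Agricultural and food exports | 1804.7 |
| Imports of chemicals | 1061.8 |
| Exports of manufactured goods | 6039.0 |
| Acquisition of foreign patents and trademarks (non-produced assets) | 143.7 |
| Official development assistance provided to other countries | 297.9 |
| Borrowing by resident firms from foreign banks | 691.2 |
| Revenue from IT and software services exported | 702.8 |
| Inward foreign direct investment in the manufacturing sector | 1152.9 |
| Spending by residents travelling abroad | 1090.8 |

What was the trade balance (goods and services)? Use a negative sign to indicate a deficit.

Goods: 6039.0 - 1061.8 + 1804.7 - 941.5 = 5840.4
Services: 702.8 - 490.2 - 1090.8 = -878.2
Trade balance = 5840.4 + (-878.2) = 4962.2
(Excluded from the trade balance — capital account: sale of embassy land to a foreign government 49.9, acquisition of foreign patents and trademarks (non-produced assets) 143.7; primary income: profits repatriated by foreign-owned firms operating domestically 372.5; secondary income: official development assistance provided to other countries 297.9; financial account: borrowing by resident firms from foreign banks 691.2, inward foreign direct investment in the manufacturing sector 1152.9.)

4962.2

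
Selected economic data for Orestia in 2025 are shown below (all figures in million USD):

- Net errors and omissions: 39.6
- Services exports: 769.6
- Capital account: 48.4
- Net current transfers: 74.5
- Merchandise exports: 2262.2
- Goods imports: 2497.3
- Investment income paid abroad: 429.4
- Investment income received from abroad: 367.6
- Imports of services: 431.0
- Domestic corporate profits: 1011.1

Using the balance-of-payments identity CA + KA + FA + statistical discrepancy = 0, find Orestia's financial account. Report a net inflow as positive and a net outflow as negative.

Goods balance = 2262.2 - 2497.3 = -235.1
Services balance = 769.6 - 431.0 = 338.6
Trade balance (goods + services) = -235.1 + 338.6 = 103.5
Net primary income = 367.6 - 429.4 = -61.8
Net secondary income = 74.5
Current account = 103.5 + (-61.8) + 74.5 = 116.2
Financial account = -(116.2 + 48.4 + 39.6) = -204.2

-204.2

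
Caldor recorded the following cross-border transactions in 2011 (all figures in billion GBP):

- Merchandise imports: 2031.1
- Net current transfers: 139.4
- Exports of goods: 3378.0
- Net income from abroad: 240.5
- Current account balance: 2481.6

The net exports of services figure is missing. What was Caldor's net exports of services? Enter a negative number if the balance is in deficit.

754.8

Current account = goods balance + services balance + net primary income + net secondary income
Sum of the known components = 1726.8
Net exports of services = CA - (known components) = 2481.6 - 1726.8 = 754.8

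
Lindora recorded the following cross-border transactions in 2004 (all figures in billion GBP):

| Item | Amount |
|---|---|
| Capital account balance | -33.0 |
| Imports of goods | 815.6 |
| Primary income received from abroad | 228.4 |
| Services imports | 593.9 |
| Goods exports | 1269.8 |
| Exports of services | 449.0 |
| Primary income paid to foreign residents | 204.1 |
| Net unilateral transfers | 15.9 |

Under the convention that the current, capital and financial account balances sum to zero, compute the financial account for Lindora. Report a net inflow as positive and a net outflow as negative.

-316.5

Goods balance = 1269.8 - 815.6 = 454.2
Services balance = 449.0 - 593.9 = -144.9
Trade balance (goods + services) = 454.2 + (-144.9) = 309.3
Net primary income = 228.4 - 204.1 = 24.3
Net secondary income = 15.9
Current account = 309.3 + 24.3 + 15.9 = 349.5
Financial account = -(349.5 + (-33.0)) = -316.5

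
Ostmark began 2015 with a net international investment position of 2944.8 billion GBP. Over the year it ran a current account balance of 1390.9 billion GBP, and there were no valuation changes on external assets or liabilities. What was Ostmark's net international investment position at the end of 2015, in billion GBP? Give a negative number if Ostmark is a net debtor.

4335.7

With no valuation effects, change in NIIP = current account = 1390.9
End-of-year NIIP = 2944.8 + 1390.9 = 4335.7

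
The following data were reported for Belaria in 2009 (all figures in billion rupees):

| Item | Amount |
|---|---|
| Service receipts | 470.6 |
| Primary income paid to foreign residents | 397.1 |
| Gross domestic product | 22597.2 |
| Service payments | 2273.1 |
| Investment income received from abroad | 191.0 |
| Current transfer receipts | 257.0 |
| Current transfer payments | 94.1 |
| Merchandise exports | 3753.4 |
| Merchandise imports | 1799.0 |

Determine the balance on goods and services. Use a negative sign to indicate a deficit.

Goods balance = 3753.4 - 1799.0 = 1954.4
Services balance = 470.6 - 2273.1 = -1802.5
Trade balance (goods + services) = 1954.4 + (-1802.5) = 151.9

151.9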